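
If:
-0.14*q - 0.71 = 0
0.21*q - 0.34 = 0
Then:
No Solution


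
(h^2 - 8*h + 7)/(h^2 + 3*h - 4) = (h - 7)/(h + 4)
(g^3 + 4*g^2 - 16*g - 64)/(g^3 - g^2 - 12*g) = (g^2 + 8*g + 16)/(g*(g + 3))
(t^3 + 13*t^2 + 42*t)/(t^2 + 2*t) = (t^2 + 13*t + 42)/(t + 2)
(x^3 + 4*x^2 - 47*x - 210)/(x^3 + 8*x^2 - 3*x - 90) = (x - 7)/(x - 3)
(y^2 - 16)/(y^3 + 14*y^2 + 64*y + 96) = (y - 4)/(y^2 + 10*y + 24)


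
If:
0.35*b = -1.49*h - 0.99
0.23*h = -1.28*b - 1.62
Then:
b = -1.20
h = -0.38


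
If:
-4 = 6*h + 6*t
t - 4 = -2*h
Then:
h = 14/3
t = -16/3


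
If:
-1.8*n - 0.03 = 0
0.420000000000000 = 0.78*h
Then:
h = 0.54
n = -0.02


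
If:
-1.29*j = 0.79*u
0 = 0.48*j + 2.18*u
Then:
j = 0.00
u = 0.00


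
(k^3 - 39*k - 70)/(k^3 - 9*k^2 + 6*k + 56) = (k + 5)/(k - 4)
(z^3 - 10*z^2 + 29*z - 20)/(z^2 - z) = z - 9 + 20/z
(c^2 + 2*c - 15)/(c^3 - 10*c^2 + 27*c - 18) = (c + 5)/(c^2 - 7*c + 6)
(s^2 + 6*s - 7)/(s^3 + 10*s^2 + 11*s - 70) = (s - 1)/(s^2 + 3*s - 10)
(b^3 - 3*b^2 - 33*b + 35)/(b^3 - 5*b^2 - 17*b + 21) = (b + 5)/(b + 3)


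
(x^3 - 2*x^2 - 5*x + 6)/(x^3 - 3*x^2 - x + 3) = (x + 2)/(x + 1)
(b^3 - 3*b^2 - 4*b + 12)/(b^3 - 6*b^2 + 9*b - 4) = (b^3 - 3*b^2 - 4*b + 12)/(b^3 - 6*b^2 + 9*b - 4)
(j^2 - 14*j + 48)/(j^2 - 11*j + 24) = (j - 6)/(j - 3)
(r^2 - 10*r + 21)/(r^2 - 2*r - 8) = (-r^2 + 10*r - 21)/(-r^2 + 2*r + 8)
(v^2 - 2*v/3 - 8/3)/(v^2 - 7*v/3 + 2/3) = (3*v + 4)/(3*v - 1)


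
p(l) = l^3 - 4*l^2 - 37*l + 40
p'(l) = 3*l^2 - 8*l - 37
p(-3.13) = 85.96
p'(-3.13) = 17.43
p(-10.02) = -996.87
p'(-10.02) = 344.36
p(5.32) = -119.48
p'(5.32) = 5.35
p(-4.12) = 54.61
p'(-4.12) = 46.88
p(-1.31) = 79.36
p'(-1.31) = -21.37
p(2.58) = -64.91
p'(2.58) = -37.67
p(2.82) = -73.72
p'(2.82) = -35.70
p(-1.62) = 85.19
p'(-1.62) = -16.17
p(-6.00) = -98.00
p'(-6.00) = 119.00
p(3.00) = -80.00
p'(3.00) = -34.00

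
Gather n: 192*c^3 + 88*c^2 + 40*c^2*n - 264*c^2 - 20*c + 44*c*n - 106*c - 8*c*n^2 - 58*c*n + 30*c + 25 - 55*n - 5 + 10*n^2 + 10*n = 192*c^3 - 176*c^2 - 96*c + n^2*(10 - 8*c) + n*(40*c^2 - 14*c - 45) + 20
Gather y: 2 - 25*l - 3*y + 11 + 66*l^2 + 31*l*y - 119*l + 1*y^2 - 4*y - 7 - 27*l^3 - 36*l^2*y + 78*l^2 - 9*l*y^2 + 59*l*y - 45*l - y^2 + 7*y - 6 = -27*l^3 + 144*l^2 - 9*l*y^2 - 189*l + y*(-36*l^2 + 90*l)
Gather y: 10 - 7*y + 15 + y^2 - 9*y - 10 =y^2 - 16*y + 15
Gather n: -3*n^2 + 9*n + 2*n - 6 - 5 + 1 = -3*n^2 + 11*n - 10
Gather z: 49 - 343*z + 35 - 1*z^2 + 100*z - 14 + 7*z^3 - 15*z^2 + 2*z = 7*z^3 - 16*z^2 - 241*z + 70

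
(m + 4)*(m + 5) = m^2 + 9*m + 20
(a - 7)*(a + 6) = a^2 - a - 42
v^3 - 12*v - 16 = (v - 4)*(v + 2)^2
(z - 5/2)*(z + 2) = z^2 - z/2 - 5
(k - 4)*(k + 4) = k^2 - 16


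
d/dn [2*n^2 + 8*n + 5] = 4*n + 8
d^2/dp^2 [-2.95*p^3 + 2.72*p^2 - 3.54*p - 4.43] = 5.44 - 17.7*p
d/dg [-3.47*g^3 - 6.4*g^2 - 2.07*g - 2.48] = -10.41*g^2 - 12.8*g - 2.07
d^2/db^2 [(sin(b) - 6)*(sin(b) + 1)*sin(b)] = -9*sin(b)^3 + 20*sin(b)^2 + 12*sin(b) - 10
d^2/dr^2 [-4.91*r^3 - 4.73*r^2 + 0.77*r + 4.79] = -29.46*r - 9.46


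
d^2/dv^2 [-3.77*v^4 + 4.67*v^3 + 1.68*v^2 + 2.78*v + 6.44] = -45.24*v^2 + 28.02*v + 3.36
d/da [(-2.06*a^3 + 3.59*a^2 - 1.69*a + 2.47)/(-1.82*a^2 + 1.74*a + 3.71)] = (3.7492*a^4 - 7.1688*a^3 - 19.757*a^2 + 35.6286*a - 10.5677)/(3.3124*a^4 - 6.3336*a^3 - 10.4768*a^2 + 12.9108*a + 13.7641)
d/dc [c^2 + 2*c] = 2*c + 2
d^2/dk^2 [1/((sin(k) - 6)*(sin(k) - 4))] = 2*(-2*sin(k)^4 + 15*sin(k)^3 + sin(k)^2 - 150*sin(k) + 76)/((sin(k) - 6)^3*(sin(k) - 4)^3)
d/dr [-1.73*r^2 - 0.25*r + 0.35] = -3.46*r - 0.25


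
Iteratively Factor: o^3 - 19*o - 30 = (o + 3)*(o^2 - 3*o - 10) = (o - 5)*(o + 3)*(o + 2)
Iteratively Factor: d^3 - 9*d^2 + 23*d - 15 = (d - 5)*(d^2 - 4*d + 3) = (d - 5)*(d - 1)*(d - 3)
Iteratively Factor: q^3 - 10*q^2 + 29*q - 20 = (q - 4)*(q^2 - 6*q + 5) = (q - 4)*(q - 1)*(q - 5)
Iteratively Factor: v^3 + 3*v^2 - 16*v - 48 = (v + 3)*(v^2 - 16) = (v + 3)*(v + 4)*(v - 4)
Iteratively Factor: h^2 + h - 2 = (h - 1)*(h + 2)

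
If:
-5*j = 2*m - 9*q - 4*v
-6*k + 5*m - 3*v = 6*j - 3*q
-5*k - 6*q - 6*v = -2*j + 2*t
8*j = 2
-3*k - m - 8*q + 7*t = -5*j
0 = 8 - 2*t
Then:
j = 1/4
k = 5502/1787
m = -10905/7148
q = 19245/7148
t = 4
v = -11630/1787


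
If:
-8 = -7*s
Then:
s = 8/7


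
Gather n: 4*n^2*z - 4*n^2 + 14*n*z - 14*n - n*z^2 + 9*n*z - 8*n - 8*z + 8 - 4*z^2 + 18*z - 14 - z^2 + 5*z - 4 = n^2*(4*z - 4) + n*(-z^2 + 23*z - 22) - 5*z^2 + 15*z - 10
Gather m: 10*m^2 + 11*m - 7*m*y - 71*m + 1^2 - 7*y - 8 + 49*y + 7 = 10*m^2 + m*(-7*y - 60) + 42*y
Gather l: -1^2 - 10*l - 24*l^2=-24*l^2 - 10*l - 1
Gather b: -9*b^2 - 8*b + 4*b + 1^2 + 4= -9*b^2 - 4*b + 5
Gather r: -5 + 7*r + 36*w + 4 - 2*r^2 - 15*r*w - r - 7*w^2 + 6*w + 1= -2*r^2 + r*(6 - 15*w) - 7*w^2 + 42*w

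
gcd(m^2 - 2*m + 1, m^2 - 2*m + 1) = m^2 - 2*m + 1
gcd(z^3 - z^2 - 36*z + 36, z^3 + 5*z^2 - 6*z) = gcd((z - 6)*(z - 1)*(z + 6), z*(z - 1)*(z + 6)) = z^2 + 5*z - 6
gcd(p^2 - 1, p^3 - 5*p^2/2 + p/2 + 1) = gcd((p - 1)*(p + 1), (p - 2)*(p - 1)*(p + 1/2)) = p - 1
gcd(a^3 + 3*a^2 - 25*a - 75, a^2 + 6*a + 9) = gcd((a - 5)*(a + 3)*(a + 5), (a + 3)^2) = a + 3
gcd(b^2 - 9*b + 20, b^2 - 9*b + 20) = b^2 - 9*b + 20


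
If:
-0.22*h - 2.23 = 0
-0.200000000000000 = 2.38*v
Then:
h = -10.14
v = -0.08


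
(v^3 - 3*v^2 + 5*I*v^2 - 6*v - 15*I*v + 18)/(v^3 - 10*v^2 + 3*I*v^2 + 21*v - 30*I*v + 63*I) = (v + 2*I)/(v - 7)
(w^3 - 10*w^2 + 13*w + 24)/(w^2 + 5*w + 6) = (w^3 - 10*w^2 + 13*w + 24)/(w^2 + 5*w + 6)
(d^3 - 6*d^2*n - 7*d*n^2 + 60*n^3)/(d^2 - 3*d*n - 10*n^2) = (d^2 - d*n - 12*n^2)/(d + 2*n)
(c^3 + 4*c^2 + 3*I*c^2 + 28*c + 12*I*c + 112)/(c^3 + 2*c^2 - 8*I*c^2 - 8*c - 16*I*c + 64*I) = (c^2 + 3*I*c + 28)/(c^2 + c*(-2 - 8*I) + 16*I)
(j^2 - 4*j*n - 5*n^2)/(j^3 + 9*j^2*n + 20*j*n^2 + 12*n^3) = (j - 5*n)/(j^2 + 8*j*n + 12*n^2)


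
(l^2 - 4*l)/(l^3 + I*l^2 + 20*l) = (l - 4)/(l^2 + I*l + 20)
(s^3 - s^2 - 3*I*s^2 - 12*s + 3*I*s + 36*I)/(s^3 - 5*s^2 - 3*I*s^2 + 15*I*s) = (s^2 - s - 12)/(s*(s - 5))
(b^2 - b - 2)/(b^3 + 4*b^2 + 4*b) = (b^2 - b - 2)/(b*(b^2 + 4*b + 4))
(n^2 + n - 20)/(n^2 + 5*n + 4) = (n^2 + n - 20)/(n^2 + 5*n + 4)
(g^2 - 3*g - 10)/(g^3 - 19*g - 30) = 1/(g + 3)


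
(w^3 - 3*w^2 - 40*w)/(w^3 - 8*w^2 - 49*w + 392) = w*(w + 5)/(w^2 - 49)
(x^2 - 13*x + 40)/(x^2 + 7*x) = (x^2 - 13*x + 40)/(x*(x + 7))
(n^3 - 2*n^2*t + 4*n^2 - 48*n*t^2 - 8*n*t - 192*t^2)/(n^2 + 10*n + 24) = (n^2 - 2*n*t - 48*t^2)/(n + 6)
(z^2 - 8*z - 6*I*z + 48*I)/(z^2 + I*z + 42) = (z - 8)/(z + 7*I)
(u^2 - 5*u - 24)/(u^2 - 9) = (u - 8)/(u - 3)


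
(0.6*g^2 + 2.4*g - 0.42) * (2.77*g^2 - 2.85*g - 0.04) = 1.662*g^4 + 4.938*g^3 - 8.0274*g^2 + 1.101*g + 0.0168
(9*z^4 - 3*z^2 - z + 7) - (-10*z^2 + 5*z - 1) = 9*z^4 + 7*z^2 - 6*z + 8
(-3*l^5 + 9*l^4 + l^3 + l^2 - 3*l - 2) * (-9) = 27*l^5 - 81*l^4 - 9*l^3 - 9*l^2 + 27*l + 18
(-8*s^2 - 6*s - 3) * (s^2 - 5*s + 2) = -8*s^4 + 34*s^3 + 11*s^2 + 3*s - 6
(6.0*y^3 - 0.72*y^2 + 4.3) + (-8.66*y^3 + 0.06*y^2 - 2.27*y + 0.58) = -2.66*y^3 - 0.66*y^2 - 2.27*y + 4.88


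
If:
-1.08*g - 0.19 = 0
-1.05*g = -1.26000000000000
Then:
No Solution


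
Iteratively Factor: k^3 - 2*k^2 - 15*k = (k + 3)*(k^2 - 5*k) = (k - 5)*(k + 3)*(k)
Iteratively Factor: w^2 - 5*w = (w)*(w - 5)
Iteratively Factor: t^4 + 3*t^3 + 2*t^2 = (t)*(t^3 + 3*t^2 + 2*t) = t^2*(t^2 + 3*t + 2) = t^2*(t + 2)*(t + 1)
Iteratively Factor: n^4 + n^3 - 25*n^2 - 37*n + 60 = (n + 4)*(n^3 - 3*n^2 - 13*n + 15) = (n + 3)*(n + 4)*(n^2 - 6*n + 5) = (n - 5)*(n + 3)*(n + 4)*(n - 1)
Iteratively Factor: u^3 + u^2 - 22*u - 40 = (u + 2)*(u^2 - u - 20) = (u + 2)*(u + 4)*(u - 5)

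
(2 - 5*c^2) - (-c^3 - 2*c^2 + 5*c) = c^3 - 3*c^2 - 5*c + 2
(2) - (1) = 1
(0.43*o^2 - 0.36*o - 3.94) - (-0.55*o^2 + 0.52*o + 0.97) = 0.98*o^2 - 0.88*o - 4.91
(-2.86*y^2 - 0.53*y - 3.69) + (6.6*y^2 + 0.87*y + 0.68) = 3.74*y^2 + 0.34*y - 3.01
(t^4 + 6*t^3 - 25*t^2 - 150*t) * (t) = t^5 + 6*t^4 - 25*t^3 - 150*t^2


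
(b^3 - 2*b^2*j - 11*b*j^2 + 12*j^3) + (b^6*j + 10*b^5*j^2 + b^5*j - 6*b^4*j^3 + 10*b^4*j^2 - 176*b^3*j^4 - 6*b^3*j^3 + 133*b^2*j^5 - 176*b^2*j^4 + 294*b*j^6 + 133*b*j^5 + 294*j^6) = b^6*j + 10*b^5*j^2 + b^5*j - 6*b^4*j^3 + 10*b^4*j^2 - 176*b^3*j^4 - 6*b^3*j^3 + b^3 + 133*b^2*j^5 - 176*b^2*j^4 - 2*b^2*j + 294*b*j^6 + 133*b*j^5 - 11*b*j^2 + 294*j^6 + 12*j^3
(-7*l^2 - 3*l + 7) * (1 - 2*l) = 14*l^3 - l^2 - 17*l + 7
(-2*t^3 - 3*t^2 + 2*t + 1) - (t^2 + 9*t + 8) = -2*t^3 - 4*t^2 - 7*t - 7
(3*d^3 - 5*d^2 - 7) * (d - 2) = 3*d^4 - 11*d^3 + 10*d^2 - 7*d + 14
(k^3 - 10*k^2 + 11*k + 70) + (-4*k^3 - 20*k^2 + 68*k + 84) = -3*k^3 - 30*k^2 + 79*k + 154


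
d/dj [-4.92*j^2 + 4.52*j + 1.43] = 4.52 - 9.84*j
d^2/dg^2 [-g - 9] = 0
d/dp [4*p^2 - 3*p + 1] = 8*p - 3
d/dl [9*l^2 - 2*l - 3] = 18*l - 2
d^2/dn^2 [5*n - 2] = 0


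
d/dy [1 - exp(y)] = -exp(y)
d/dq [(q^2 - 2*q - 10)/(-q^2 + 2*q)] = 20*(1 - q)/(q^2*(q^2 - 4*q + 4))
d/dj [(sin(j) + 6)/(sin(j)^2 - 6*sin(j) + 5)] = (-12*sin(j) + cos(j)^2 + 40)*cos(j)/(sin(j)^2 - 6*sin(j) + 5)^2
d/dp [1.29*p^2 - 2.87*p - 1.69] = 2.58*p - 2.87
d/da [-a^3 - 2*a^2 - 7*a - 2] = -3*a^2 - 4*a - 7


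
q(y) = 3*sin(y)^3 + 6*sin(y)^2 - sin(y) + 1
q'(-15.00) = 3.80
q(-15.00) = 3.36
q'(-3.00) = 2.49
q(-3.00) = 1.25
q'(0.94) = 8.59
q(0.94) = 5.69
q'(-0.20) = -2.97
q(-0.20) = 1.41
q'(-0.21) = -3.04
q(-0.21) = 1.44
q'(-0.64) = -3.98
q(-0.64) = 3.10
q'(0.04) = -0.51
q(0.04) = 0.97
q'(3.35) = 3.03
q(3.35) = 1.44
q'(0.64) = 7.52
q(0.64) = 3.18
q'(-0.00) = -1.00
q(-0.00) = 1.00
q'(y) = 9*sin(y)^2*cos(y) + 12*sin(y)*cos(y) - cos(y)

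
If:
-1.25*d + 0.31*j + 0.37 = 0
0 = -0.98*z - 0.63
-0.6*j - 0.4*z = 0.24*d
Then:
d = 0.37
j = 0.28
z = -0.64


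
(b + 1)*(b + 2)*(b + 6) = b^3 + 9*b^2 + 20*b + 12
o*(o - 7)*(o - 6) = o^3 - 13*o^2 + 42*o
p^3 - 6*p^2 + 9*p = p*(p - 3)^2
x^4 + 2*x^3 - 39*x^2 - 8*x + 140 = (x - 5)*(x - 2)*(x + 2)*(x + 7)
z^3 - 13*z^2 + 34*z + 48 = (z - 8)*(z - 6)*(z + 1)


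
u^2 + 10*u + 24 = (u + 4)*(u + 6)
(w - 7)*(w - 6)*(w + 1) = w^3 - 12*w^2 + 29*w + 42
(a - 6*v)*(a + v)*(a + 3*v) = a^3 - 2*a^2*v - 21*a*v^2 - 18*v^3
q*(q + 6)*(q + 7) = q^3 + 13*q^2 + 42*q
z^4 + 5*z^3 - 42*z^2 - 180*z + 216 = (z - 6)*(z - 1)*(z + 6)^2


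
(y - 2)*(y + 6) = y^2 + 4*y - 12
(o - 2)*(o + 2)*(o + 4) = o^3 + 4*o^2 - 4*o - 16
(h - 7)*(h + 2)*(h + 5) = h^3 - 39*h - 70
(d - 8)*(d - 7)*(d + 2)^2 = d^4 - 11*d^3 + 164*d + 224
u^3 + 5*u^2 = u^2*(u + 5)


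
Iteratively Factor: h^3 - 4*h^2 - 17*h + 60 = (h - 5)*(h^2 + h - 12) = (h - 5)*(h + 4)*(h - 3)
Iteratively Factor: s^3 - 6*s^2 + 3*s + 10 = (s - 2)*(s^2 - 4*s - 5) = (s - 2)*(s + 1)*(s - 5)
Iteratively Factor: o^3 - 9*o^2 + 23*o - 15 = (o - 5)*(o^2 - 4*o + 3) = (o - 5)*(o - 3)*(o - 1)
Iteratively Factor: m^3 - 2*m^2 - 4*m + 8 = (m - 2)*(m^2 - 4) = (m - 2)*(m + 2)*(m - 2)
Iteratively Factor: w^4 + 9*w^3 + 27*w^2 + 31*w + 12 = (w + 3)*(w^3 + 6*w^2 + 9*w + 4) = (w + 1)*(w + 3)*(w^2 + 5*w + 4) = (w + 1)*(w + 3)*(w + 4)*(w + 1)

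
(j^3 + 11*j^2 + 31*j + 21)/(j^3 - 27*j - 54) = (j^2 + 8*j + 7)/(j^2 - 3*j - 18)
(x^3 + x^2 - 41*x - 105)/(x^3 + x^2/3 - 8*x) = 3*(x^2 - 2*x - 35)/(x*(3*x - 8))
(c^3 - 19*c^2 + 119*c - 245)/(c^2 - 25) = (c^2 - 14*c + 49)/(c + 5)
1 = 1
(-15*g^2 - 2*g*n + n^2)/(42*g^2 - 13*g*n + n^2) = (-15*g^2 - 2*g*n + n^2)/(42*g^2 - 13*g*n + n^2)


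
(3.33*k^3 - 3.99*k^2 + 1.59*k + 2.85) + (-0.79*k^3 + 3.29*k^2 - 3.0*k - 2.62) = 2.54*k^3 - 0.7*k^2 - 1.41*k + 0.23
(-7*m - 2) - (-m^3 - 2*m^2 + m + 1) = m^3 + 2*m^2 - 8*m - 3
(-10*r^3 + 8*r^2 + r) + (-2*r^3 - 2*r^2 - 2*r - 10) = -12*r^3 + 6*r^2 - r - 10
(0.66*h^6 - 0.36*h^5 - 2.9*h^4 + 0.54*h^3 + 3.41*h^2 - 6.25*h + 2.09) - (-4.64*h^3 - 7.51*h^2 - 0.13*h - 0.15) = 0.66*h^6 - 0.36*h^5 - 2.9*h^4 + 5.18*h^3 + 10.92*h^2 - 6.12*h + 2.24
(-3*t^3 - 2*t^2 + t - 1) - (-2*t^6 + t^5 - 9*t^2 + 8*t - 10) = 2*t^6 - t^5 - 3*t^3 + 7*t^2 - 7*t + 9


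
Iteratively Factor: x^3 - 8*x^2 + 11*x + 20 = (x + 1)*(x^2 - 9*x + 20) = (x - 5)*(x + 1)*(x - 4)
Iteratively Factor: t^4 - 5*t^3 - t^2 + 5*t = (t - 5)*(t^3 - t) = t*(t - 5)*(t^2 - 1) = t*(t - 5)*(t - 1)*(t + 1)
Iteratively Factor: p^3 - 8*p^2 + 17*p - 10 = (p - 5)*(p^2 - 3*p + 2) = (p - 5)*(p - 1)*(p - 2)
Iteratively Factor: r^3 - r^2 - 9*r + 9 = (r + 3)*(r^2 - 4*r + 3) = (r - 1)*(r + 3)*(r - 3)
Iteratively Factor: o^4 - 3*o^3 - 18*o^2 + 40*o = (o - 5)*(o^3 + 2*o^2 - 8*o) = (o - 5)*(o - 2)*(o^2 + 4*o) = (o - 5)*(o - 2)*(o + 4)*(o)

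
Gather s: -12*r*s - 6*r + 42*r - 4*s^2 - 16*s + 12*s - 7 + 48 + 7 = 36*r - 4*s^2 + s*(-12*r - 4) + 48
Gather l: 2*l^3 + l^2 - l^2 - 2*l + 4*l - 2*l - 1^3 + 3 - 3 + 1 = 2*l^3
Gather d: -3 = -3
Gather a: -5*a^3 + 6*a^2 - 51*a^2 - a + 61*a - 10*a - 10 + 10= -5*a^3 - 45*a^2 + 50*a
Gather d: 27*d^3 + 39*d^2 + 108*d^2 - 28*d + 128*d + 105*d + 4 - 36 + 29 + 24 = 27*d^3 + 147*d^2 + 205*d + 21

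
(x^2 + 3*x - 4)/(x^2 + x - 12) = (x - 1)/(x - 3)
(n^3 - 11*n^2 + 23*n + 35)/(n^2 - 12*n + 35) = n + 1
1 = 1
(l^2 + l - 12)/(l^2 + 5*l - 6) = (l^2 + l - 12)/(l^2 + 5*l - 6)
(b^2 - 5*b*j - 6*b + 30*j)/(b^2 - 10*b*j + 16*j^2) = (b^2 - 5*b*j - 6*b + 30*j)/(b^2 - 10*b*j + 16*j^2)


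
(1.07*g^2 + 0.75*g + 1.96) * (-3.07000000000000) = -3.2849*g^2 - 2.3025*g - 6.0172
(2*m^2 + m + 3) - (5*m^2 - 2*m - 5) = -3*m^2 + 3*m + 8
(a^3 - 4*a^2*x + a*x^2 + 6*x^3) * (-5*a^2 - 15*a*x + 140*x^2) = -5*a^5 + 5*a^4*x + 195*a^3*x^2 - 605*a^2*x^3 + 50*a*x^4 + 840*x^5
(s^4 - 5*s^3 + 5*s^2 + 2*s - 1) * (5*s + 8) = 5*s^5 - 17*s^4 - 15*s^3 + 50*s^2 + 11*s - 8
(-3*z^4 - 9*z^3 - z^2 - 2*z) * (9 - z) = 3*z^5 - 18*z^4 - 80*z^3 - 7*z^2 - 18*z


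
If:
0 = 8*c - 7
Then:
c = 7/8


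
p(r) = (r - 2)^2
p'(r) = 2*r - 4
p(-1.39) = 11.49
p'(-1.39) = -6.78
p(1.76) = 0.06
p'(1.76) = -0.48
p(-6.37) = 70.06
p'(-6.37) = -16.74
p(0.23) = 3.13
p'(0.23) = -3.54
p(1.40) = 0.36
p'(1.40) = -1.20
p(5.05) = 9.30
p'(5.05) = 6.10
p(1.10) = 0.81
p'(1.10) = -1.80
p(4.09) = 4.37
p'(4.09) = 4.18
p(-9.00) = 121.00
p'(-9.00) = -22.00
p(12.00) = 100.00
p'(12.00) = 20.00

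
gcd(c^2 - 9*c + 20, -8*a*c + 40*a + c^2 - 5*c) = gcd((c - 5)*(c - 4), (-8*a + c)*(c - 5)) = c - 5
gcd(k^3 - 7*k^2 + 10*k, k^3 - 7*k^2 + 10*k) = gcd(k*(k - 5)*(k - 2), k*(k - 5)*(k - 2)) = k^3 - 7*k^2 + 10*k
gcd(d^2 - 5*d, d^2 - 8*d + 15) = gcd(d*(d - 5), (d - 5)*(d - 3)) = d - 5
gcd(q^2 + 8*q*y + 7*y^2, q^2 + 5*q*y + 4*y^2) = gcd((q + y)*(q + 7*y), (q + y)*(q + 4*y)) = q + y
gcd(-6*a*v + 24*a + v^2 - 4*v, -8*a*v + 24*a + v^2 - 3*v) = 1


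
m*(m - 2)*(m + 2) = m^3 - 4*m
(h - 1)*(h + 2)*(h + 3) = h^3 + 4*h^2 + h - 6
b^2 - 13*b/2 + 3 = (b - 6)*(b - 1/2)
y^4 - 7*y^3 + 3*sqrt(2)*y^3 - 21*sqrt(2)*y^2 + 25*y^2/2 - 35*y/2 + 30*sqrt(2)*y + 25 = (y - 5)*(y - 2)*(y + sqrt(2)/2)*(y + 5*sqrt(2)/2)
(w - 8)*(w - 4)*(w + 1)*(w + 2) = w^4 - 9*w^3 - 2*w^2 + 72*w + 64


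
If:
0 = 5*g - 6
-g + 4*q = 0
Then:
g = 6/5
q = 3/10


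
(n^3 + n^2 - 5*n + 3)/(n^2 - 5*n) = (n^3 + n^2 - 5*n + 3)/(n*(n - 5))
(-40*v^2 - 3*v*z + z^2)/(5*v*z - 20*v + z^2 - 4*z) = (-8*v + z)/(z - 4)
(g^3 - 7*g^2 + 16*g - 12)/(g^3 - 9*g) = (g^2 - 4*g + 4)/(g*(g + 3))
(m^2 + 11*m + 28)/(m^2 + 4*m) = (m + 7)/m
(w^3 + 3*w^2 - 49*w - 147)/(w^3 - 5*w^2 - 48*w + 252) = (w^2 - 4*w - 21)/(w^2 - 12*w + 36)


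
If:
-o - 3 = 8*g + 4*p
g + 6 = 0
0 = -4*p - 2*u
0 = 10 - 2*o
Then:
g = -6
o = 5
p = 10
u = -20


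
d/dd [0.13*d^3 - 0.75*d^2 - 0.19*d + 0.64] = 0.39*d^2 - 1.5*d - 0.19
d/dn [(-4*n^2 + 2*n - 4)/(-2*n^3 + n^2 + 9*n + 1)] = 2*(-4*n^4 + 4*n^3 - 31*n^2 + 19)/(4*n^6 - 4*n^5 - 35*n^4 + 14*n^3 + 83*n^2 + 18*n + 1)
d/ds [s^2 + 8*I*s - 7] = 2*s + 8*I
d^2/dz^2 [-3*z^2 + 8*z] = -6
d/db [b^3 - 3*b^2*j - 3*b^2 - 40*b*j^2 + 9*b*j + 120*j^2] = 3*b^2 - 6*b*j - 6*b - 40*j^2 + 9*j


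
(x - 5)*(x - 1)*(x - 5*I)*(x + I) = x^4 - 6*x^3 - 4*I*x^3 + 10*x^2 + 24*I*x^2 - 30*x - 20*I*x + 25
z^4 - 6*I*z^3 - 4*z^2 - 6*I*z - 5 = (z - 5*I)*(z - I)^2*(z + I)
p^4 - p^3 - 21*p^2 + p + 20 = (p - 5)*(p - 1)*(p + 1)*(p + 4)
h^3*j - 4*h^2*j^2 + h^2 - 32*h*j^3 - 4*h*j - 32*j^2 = (h - 8*j)*(h + 4*j)*(h*j + 1)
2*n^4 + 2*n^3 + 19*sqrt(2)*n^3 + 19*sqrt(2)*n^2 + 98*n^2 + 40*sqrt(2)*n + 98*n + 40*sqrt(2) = (n + 4*sqrt(2))*(n + 5*sqrt(2))*(sqrt(2)*n + 1)*(sqrt(2)*n + sqrt(2))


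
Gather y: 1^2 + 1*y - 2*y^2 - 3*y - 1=-2*y^2 - 2*y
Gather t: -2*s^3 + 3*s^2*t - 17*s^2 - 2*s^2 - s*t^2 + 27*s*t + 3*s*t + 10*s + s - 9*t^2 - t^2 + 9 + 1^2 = -2*s^3 - 19*s^2 + 11*s + t^2*(-s - 10) + t*(3*s^2 + 30*s) + 10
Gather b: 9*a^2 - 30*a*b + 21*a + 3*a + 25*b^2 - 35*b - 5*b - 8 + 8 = 9*a^2 + 24*a + 25*b^2 + b*(-30*a - 40)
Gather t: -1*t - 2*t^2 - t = -2*t^2 - 2*t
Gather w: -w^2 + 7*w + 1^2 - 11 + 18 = -w^2 + 7*w + 8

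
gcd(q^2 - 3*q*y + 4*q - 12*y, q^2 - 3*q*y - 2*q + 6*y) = -q + 3*y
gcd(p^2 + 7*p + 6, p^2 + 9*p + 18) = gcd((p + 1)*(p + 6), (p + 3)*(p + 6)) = p + 6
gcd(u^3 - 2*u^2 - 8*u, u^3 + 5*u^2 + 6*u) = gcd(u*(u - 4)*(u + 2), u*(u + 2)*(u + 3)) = u^2 + 2*u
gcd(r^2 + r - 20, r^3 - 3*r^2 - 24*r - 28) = 1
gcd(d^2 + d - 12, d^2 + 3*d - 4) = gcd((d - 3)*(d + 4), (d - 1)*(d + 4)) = d + 4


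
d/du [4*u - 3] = 4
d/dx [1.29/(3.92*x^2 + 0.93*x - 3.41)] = (-10.1136*x - 1.1997)/(3.92*x^2 + 0.93*x - 3.41)^2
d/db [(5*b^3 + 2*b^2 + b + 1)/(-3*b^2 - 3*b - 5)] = (-15*b^4 - 30*b^3 - 78*b^2 - 14*b - 2)/(9*b^4 + 18*b^3 + 39*b^2 + 30*b + 25)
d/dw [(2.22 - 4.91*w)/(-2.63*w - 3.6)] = (61.843398*w + 84.65256)/(2.63*w + 3.6)^3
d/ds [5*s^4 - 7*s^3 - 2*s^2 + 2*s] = 20*s^3 - 21*s^2 - 4*s + 2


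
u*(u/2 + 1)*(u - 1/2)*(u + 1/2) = u^4/2 + u^3 - u^2/8 - u/4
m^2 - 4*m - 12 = (m - 6)*(m + 2)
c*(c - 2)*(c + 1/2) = c^3 - 3*c^2/2 - c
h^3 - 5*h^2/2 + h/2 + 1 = (h - 2)*(h - 1)*(h + 1/2)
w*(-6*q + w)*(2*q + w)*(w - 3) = -12*q^2*w^2 + 36*q^2*w - 4*q*w^3 + 12*q*w^2 + w^4 - 3*w^3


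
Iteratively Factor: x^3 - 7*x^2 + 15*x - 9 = (x - 3)*(x^2 - 4*x + 3) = (x - 3)*(x - 1)*(x - 3)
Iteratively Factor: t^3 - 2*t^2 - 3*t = (t + 1)*(t^2 - 3*t) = t*(t + 1)*(t - 3)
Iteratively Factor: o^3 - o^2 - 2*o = (o + 1)*(o^2 - 2*o) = (o - 2)*(o + 1)*(o)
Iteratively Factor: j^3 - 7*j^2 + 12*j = (j - 4)*(j^2 - 3*j) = j*(j - 4)*(j - 3)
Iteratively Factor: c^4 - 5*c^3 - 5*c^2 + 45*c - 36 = (c - 1)*(c^3 - 4*c^2 - 9*c + 36) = (c - 3)*(c - 1)*(c^2 - c - 12) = (c - 4)*(c - 3)*(c - 1)*(c + 3)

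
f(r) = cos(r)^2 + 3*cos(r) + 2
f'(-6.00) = -1.37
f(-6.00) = 5.80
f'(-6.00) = -1.37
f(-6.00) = 5.80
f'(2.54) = -0.76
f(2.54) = 0.21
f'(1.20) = -3.47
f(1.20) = 3.22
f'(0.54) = -2.42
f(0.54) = 5.31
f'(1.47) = -3.19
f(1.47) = 2.31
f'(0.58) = -2.56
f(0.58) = 5.21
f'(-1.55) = 3.04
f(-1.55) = 2.06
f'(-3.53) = -0.44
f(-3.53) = 0.08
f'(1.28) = -3.42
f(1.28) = 2.94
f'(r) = -2*sin(r)*cos(r) - 3*sin(r)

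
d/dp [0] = 0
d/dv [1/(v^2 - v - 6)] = (1 - 2*v)/(-v^2 + v + 6)^2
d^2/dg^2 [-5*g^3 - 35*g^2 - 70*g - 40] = -30*g - 70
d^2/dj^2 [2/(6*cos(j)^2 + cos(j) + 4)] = 2*(-144*sin(j)^4 - 23*sin(j)^2 + 53*cos(j)/2 - 9*cos(3*j)/2 + 121)/(-6*sin(j)^2 + cos(j) + 10)^3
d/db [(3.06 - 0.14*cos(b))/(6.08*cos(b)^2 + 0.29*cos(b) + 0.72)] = (-0.8512*cos(b)^2 + 37.2096*cos(b) + 0.9882)*sin(b)/(36.9664*cos(b)^4 + 3.5264*cos(b)^3 + 8.8393*cos(b)^2 + 0.4176*cos(b) + 0.5184)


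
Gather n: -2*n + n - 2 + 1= -n - 1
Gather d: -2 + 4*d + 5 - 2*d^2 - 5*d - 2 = -2*d^2 - d + 1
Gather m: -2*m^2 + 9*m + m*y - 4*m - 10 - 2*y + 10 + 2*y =-2*m^2 + m*(y + 5)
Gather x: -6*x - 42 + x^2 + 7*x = x^2 + x - 42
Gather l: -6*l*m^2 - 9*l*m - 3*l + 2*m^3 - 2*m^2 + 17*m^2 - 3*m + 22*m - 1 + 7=l*(-6*m^2 - 9*m - 3) + 2*m^3 + 15*m^2 + 19*m + 6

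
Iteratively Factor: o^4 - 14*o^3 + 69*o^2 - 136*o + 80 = (o - 5)*(o^3 - 9*o^2 + 24*o - 16) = (o - 5)*(o - 1)*(o^2 - 8*o + 16) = (o - 5)*(o - 4)*(o - 1)*(o - 4)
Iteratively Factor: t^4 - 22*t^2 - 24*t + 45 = (t + 3)*(t^3 - 3*t^2 - 13*t + 15) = (t - 5)*(t + 3)*(t^2 + 2*t - 3) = (t - 5)*(t - 1)*(t + 3)*(t + 3)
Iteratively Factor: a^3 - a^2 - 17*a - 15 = (a + 3)*(a^2 - 4*a - 5) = (a + 1)*(a + 3)*(a - 5)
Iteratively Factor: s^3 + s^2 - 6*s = (s - 2)*(s^2 + 3*s) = (s - 2)*(s + 3)*(s)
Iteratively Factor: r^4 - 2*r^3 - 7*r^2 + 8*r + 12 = (r + 1)*(r^3 - 3*r^2 - 4*r + 12) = (r - 3)*(r + 1)*(r^2 - 4) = (r - 3)*(r - 2)*(r + 1)*(r + 2)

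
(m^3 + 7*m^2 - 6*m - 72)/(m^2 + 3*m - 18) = m + 4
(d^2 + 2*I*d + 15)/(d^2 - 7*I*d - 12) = (d + 5*I)/(d - 4*I)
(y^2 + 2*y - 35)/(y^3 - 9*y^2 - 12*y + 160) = (y + 7)/(y^2 - 4*y - 32)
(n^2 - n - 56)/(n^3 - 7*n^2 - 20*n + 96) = (n + 7)/(n^2 + n - 12)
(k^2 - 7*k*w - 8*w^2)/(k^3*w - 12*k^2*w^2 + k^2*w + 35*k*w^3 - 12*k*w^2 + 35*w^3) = (k^2 - 7*k*w - 8*w^2)/(w*(k^3 - 12*k^2*w + k^2 + 35*k*w^2 - 12*k*w + 35*w^2))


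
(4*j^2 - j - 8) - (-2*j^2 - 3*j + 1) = 6*j^2 + 2*j - 9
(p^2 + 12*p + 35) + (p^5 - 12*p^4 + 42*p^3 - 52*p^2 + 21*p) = p^5 - 12*p^4 + 42*p^3 - 51*p^2 + 33*p + 35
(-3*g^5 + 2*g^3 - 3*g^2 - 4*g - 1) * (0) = 0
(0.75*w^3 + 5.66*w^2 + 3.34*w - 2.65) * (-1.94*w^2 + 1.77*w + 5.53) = -1.455*w^5 - 9.6529*w^4 + 7.6861*w^3 + 42.3526*w^2 + 13.7797*w - 14.6545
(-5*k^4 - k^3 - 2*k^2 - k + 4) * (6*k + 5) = -30*k^5 - 31*k^4 - 17*k^3 - 16*k^2 + 19*k + 20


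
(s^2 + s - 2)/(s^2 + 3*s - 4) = (s + 2)/(s + 4)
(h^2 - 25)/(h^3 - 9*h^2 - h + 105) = (h + 5)/(h^2 - 4*h - 21)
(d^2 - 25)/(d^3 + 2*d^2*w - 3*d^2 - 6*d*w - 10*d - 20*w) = (d + 5)/(d^2 + 2*d*w + 2*d + 4*w)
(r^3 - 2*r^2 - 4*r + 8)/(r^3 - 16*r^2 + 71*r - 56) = (r^3 - 2*r^2 - 4*r + 8)/(r^3 - 16*r^2 + 71*r - 56)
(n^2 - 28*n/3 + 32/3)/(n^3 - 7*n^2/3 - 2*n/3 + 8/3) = (n - 8)/(n^2 - n - 2)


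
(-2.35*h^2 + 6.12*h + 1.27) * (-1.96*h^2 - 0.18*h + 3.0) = 4.606*h^4 - 11.5722*h^3 - 10.6408*h^2 + 18.1314*h + 3.81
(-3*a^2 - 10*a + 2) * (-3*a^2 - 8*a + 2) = 9*a^4 + 54*a^3 + 68*a^2 - 36*a + 4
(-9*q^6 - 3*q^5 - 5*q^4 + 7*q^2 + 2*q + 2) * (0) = 0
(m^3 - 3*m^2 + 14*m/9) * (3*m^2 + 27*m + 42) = 3*m^5 + 18*m^4 - 103*m^3/3 - 84*m^2 + 196*m/3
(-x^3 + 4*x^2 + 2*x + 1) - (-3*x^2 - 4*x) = -x^3 + 7*x^2 + 6*x + 1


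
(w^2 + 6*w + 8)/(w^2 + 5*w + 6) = (w + 4)/(w + 3)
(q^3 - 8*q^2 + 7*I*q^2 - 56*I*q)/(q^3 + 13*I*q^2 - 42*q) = (q - 8)/(q + 6*I)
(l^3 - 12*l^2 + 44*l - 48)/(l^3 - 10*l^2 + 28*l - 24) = (l - 4)/(l - 2)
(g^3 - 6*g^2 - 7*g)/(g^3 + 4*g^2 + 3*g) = (g - 7)/(g + 3)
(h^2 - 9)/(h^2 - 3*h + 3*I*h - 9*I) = (h + 3)/(h + 3*I)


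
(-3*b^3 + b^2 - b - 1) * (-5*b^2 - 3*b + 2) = 15*b^5 + 4*b^4 - 4*b^3 + 10*b^2 + b - 2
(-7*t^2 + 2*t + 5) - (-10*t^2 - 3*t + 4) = 3*t^2 + 5*t + 1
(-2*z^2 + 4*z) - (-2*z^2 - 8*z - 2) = 12*z + 2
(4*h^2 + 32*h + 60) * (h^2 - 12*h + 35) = 4*h^4 - 16*h^3 - 184*h^2 + 400*h + 2100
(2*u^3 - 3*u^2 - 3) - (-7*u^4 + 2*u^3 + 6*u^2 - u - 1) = 7*u^4 - 9*u^2 + u - 2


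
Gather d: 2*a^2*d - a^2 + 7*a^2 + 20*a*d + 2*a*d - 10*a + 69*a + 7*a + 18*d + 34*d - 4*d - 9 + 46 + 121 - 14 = 6*a^2 + 66*a + d*(2*a^2 + 22*a + 48) + 144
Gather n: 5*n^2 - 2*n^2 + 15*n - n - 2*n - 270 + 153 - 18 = 3*n^2 + 12*n - 135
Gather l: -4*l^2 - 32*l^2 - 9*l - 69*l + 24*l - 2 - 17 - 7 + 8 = -36*l^2 - 54*l - 18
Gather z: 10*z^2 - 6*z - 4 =10*z^2 - 6*z - 4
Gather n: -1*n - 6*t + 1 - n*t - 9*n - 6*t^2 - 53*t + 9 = n*(-t - 10) - 6*t^2 - 59*t + 10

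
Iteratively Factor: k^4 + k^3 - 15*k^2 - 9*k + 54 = (k + 3)*(k^3 - 2*k^2 - 9*k + 18) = (k - 2)*(k + 3)*(k^2 - 9) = (k - 2)*(k + 3)^2*(k - 3)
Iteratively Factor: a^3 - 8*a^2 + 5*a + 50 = (a - 5)*(a^2 - 3*a - 10) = (a - 5)^2*(a + 2)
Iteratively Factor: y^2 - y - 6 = (y - 3)*(y + 2)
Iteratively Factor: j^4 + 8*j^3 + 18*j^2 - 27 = (j + 3)*(j^3 + 5*j^2 + 3*j - 9) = (j + 3)^2*(j^2 + 2*j - 3) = (j - 1)*(j + 3)^2*(j + 3)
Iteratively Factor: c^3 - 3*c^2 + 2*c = (c)*(c^2 - 3*c + 2) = c*(c - 2)*(c - 1)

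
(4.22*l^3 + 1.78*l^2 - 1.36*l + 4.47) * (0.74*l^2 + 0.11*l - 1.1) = 3.1228*l^5 + 1.7814*l^4 - 5.4526*l^3 + 1.2002*l^2 + 1.9877*l - 4.917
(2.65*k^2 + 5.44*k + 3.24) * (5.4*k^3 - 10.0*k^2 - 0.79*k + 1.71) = 14.31*k^5 + 2.876*k^4 - 38.9975*k^3 - 32.1661*k^2 + 6.7428*k + 5.5404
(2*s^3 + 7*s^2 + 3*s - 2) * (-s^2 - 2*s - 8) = -2*s^5 - 11*s^4 - 33*s^3 - 60*s^2 - 20*s + 16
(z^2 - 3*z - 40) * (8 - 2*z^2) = -2*z^4 + 6*z^3 + 88*z^2 - 24*z - 320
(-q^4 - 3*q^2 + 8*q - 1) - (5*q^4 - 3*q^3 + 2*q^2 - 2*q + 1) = -6*q^4 + 3*q^3 - 5*q^2 + 10*q - 2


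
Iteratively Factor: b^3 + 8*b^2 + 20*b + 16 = (b + 2)*(b^2 + 6*b + 8) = (b + 2)^2*(b + 4)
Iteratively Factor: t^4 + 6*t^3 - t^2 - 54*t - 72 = (t - 3)*(t^3 + 9*t^2 + 26*t + 24) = (t - 3)*(t + 2)*(t^2 + 7*t + 12) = (t - 3)*(t + 2)*(t + 3)*(t + 4)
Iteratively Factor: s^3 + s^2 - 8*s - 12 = (s + 2)*(s^2 - s - 6) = (s + 2)^2*(s - 3)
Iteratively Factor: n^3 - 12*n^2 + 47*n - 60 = (n - 5)*(n^2 - 7*n + 12) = (n - 5)*(n - 4)*(n - 3)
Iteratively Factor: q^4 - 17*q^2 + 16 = (q + 1)*(q^3 - q^2 - 16*q + 16) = (q - 1)*(q + 1)*(q^2 - 16) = (q - 1)*(q + 1)*(q + 4)*(q - 4)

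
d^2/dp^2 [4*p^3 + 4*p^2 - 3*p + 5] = 24*p + 8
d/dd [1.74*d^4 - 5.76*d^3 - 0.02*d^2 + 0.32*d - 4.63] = 6.96*d^3 - 17.28*d^2 - 0.04*d + 0.32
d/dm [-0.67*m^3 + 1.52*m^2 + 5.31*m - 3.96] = -2.01*m^2 + 3.04*m + 5.31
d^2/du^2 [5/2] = 0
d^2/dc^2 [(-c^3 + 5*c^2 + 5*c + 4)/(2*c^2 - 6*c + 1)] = 2*(46*c^3 + 36*c^2 - 177*c + 171)/(8*c^6 - 72*c^5 + 228*c^4 - 288*c^3 + 114*c^2 - 18*c + 1)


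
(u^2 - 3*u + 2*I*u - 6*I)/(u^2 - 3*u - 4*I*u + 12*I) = (u + 2*I)/(u - 4*I)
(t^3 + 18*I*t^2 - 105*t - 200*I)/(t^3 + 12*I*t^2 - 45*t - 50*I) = (t + 8*I)/(t + 2*I)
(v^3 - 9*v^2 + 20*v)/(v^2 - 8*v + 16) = v*(v - 5)/(v - 4)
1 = 1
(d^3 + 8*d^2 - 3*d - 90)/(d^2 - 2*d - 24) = (-d^3 - 8*d^2 + 3*d + 90)/(-d^2 + 2*d + 24)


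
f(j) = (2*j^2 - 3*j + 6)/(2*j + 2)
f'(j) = (4*j - 3)/(2*j + 2) - 2*(2*j^2 - 3*j + 6)/(2*j + 2)^2 = (j^2 + 2*j - 9/2)/(j^2 + 2*j + 1)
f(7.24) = 5.41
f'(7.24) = 0.92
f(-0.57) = 9.72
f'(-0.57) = -28.75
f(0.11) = 2.56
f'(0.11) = -3.46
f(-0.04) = 3.19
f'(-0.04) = -4.97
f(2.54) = 1.59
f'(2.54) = 0.56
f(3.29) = 2.07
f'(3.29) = 0.70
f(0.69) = 1.44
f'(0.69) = -0.93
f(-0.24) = 4.50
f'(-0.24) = -8.52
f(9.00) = 7.05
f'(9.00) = 0.94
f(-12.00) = -15.00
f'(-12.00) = 0.95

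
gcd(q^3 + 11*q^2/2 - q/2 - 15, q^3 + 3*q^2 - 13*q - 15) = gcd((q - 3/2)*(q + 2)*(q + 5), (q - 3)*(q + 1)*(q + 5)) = q + 5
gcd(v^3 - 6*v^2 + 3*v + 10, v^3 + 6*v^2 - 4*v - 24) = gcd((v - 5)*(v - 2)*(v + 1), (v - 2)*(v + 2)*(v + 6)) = v - 2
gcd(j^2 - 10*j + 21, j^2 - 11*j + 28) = j - 7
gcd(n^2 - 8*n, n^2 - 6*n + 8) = 1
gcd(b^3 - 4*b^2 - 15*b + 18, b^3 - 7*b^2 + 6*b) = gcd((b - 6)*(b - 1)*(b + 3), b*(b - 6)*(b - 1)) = b^2 - 7*b + 6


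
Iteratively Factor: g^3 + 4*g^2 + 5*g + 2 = (g + 1)*(g^2 + 3*g + 2) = (g + 1)*(g + 2)*(g + 1)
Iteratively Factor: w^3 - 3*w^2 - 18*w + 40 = (w - 5)*(w^2 + 2*w - 8) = (w - 5)*(w - 2)*(w + 4)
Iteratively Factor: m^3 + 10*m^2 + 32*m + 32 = (m + 2)*(m^2 + 8*m + 16) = (m + 2)*(m + 4)*(m + 4)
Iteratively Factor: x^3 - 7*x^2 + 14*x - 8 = (x - 2)*(x^2 - 5*x + 4) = (x - 4)*(x - 2)*(x - 1)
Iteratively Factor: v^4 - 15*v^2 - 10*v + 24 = (v + 2)*(v^3 - 2*v^2 - 11*v + 12) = (v - 1)*(v + 2)*(v^2 - v - 12) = (v - 1)*(v + 2)*(v + 3)*(v - 4)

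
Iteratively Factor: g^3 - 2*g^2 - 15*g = (g + 3)*(g^2 - 5*g) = g*(g + 3)*(g - 5)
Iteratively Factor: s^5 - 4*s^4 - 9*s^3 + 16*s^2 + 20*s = (s)*(s^4 - 4*s^3 - 9*s^2 + 16*s + 20) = s*(s + 2)*(s^3 - 6*s^2 + 3*s + 10) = s*(s - 5)*(s + 2)*(s^2 - s - 2) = s*(s - 5)*(s - 2)*(s + 2)*(s + 1)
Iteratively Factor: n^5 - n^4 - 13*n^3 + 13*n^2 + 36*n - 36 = (n + 3)*(n^4 - 4*n^3 - n^2 + 16*n - 12) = (n + 2)*(n + 3)*(n^3 - 6*n^2 + 11*n - 6) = (n - 2)*(n + 2)*(n + 3)*(n^2 - 4*n + 3) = (n - 3)*(n - 2)*(n + 2)*(n + 3)*(n - 1)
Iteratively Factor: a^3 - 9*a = (a + 3)*(a^2 - 3*a) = a*(a + 3)*(a - 3)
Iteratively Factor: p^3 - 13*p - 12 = (p + 3)*(p^2 - 3*p - 4) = (p - 4)*(p + 3)*(p + 1)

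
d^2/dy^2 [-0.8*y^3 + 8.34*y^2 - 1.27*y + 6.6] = 16.68 - 4.8*y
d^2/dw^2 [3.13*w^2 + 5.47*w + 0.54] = 6.26000000000000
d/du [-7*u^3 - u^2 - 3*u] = -21*u^2 - 2*u - 3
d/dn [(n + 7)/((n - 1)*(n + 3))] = (-n^2 - 14*n - 17)/(n^4 + 4*n^3 - 2*n^2 - 12*n + 9)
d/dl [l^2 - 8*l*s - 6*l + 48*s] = 2*l - 8*s - 6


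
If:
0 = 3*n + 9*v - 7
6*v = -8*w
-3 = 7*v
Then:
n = 76/21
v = -3/7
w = 9/28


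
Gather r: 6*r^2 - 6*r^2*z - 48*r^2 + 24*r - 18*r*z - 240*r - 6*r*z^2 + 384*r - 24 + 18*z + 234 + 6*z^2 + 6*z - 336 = r^2*(-6*z - 42) + r*(-6*z^2 - 18*z + 168) + 6*z^2 + 24*z - 126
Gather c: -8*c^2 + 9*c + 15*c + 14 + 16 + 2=-8*c^2 + 24*c + 32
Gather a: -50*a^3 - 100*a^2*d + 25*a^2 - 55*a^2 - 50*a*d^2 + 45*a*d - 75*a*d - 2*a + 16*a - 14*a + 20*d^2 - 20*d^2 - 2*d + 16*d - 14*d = -50*a^3 + a^2*(-100*d - 30) + a*(-50*d^2 - 30*d)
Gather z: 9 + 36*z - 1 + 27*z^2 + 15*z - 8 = 27*z^2 + 51*z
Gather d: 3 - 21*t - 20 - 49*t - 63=-70*t - 80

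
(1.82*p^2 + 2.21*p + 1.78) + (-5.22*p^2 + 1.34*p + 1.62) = -3.4*p^2 + 3.55*p + 3.4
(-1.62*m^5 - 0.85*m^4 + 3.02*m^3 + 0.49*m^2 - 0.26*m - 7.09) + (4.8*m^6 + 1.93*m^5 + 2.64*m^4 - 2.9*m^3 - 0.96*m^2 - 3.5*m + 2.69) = 4.8*m^6 + 0.31*m^5 + 1.79*m^4 + 0.12*m^3 - 0.47*m^2 - 3.76*m - 4.4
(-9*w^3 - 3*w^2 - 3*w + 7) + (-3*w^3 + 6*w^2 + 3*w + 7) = -12*w^3 + 3*w^2 + 14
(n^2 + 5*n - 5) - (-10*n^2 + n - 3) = 11*n^2 + 4*n - 2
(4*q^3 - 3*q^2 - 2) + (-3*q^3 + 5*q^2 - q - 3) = q^3 + 2*q^2 - q - 5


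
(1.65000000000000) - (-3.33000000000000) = 4.98000000000000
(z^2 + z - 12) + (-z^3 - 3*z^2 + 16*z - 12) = -z^3 - 2*z^2 + 17*z - 24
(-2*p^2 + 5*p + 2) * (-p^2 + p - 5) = 2*p^4 - 7*p^3 + 13*p^2 - 23*p - 10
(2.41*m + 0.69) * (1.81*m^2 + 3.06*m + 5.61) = 4.3621*m^3 + 8.6235*m^2 + 15.6315*m + 3.8709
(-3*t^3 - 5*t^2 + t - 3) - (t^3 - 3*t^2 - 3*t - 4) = -4*t^3 - 2*t^2 + 4*t + 1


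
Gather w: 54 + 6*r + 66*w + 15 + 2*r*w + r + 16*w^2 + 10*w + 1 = 7*r + 16*w^2 + w*(2*r + 76) + 70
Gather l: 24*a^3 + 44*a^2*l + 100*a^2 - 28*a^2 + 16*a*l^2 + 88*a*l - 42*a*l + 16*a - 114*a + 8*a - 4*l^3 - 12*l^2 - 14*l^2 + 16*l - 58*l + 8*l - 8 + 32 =24*a^3 + 72*a^2 - 90*a - 4*l^3 + l^2*(16*a - 26) + l*(44*a^2 + 46*a - 34) + 24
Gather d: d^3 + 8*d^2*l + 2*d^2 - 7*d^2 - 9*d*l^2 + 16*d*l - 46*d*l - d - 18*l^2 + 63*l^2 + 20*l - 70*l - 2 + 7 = d^3 + d^2*(8*l - 5) + d*(-9*l^2 - 30*l - 1) + 45*l^2 - 50*l + 5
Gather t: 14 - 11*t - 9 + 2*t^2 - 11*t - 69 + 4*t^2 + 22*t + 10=6*t^2 - 54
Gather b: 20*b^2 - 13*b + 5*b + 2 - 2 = 20*b^2 - 8*b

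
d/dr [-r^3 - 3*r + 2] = -3*r^2 - 3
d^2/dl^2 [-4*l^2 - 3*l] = -8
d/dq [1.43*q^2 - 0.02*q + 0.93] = 2.86*q - 0.02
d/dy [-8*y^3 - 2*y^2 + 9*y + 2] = -24*y^2 - 4*y + 9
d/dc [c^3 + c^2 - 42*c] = 3*c^2 + 2*c - 42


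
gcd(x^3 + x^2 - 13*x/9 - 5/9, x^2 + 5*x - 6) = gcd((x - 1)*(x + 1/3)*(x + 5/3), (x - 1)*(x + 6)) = x - 1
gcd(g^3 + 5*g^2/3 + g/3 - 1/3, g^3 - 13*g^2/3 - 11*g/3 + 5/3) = g^2 + 2*g/3 - 1/3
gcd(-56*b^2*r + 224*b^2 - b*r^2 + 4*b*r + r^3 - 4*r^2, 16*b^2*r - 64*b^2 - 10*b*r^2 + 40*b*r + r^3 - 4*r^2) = -8*b*r + 32*b + r^2 - 4*r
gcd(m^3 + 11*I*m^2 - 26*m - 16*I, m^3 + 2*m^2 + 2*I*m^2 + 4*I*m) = m + 2*I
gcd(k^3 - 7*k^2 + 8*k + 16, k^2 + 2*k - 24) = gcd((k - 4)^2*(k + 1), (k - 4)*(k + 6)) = k - 4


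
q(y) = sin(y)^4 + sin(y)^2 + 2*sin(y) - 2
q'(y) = 4*sin(y)^3*cos(y) + 2*sin(y)*cos(y) + 2*cos(y)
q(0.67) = -0.22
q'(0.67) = 3.29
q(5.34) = -2.53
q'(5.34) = -1.02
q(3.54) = -2.60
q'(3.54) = -0.91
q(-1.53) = -2.00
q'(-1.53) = -0.16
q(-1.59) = -2.00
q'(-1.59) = 0.08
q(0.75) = 0.04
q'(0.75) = 3.39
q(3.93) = -2.66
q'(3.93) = 0.60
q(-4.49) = 1.81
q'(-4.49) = -1.69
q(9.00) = -0.98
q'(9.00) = -2.83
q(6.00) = -2.47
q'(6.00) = 1.30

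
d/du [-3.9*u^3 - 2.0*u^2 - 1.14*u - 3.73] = -11.7*u^2 - 4.0*u - 1.14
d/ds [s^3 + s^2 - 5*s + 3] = 3*s^2 + 2*s - 5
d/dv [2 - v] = -1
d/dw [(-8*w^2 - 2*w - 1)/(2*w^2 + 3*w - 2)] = (-20*w^2 + 36*w + 7)/(4*w^4 + 12*w^3 + w^2 - 12*w + 4)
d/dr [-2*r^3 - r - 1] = -6*r^2 - 1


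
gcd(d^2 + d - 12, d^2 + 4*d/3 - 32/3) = d + 4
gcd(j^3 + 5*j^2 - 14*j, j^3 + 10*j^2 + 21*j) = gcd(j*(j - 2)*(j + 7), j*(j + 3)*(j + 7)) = j^2 + 7*j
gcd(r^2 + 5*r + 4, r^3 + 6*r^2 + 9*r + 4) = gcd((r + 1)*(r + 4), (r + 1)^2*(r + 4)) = r^2 + 5*r + 4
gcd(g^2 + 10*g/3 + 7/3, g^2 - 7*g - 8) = g + 1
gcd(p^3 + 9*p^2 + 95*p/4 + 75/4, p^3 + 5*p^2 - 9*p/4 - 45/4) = p^2 + 13*p/2 + 15/2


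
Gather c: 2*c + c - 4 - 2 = 3*c - 6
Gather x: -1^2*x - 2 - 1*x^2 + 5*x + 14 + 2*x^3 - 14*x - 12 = 2*x^3 - x^2 - 10*x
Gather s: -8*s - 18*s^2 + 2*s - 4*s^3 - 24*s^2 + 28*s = -4*s^3 - 42*s^2 + 22*s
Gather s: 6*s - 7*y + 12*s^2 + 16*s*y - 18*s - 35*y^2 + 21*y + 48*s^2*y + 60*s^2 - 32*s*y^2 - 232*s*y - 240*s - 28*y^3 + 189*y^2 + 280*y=s^2*(48*y + 72) + s*(-32*y^2 - 216*y - 252) - 28*y^3 + 154*y^2 + 294*y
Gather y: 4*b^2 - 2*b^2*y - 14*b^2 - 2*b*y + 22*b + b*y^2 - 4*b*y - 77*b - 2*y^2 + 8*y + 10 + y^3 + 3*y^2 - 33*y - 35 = -10*b^2 - 55*b + y^3 + y^2*(b + 1) + y*(-2*b^2 - 6*b - 25) - 25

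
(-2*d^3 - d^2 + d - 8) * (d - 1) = -2*d^4 + d^3 + 2*d^2 - 9*d + 8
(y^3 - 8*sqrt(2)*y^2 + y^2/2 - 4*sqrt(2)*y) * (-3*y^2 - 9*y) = -3*y^5 - 21*y^4/2 + 24*sqrt(2)*y^4 - 9*y^3/2 + 84*sqrt(2)*y^3 + 36*sqrt(2)*y^2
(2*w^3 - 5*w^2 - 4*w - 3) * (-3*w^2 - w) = -6*w^5 + 13*w^4 + 17*w^3 + 13*w^2 + 3*w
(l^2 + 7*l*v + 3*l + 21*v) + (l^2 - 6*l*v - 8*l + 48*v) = 2*l^2 + l*v - 5*l + 69*v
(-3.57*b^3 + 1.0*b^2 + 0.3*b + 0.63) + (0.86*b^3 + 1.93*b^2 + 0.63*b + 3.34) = -2.71*b^3 + 2.93*b^2 + 0.93*b + 3.97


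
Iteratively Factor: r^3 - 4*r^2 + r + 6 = (r - 3)*(r^2 - r - 2) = (r - 3)*(r - 2)*(r + 1)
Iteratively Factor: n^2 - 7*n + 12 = (n - 4)*(n - 3)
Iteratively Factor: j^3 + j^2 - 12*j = (j)*(j^2 + j - 12) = j*(j + 4)*(j - 3)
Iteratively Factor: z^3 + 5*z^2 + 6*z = (z)*(z^2 + 5*z + 6) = z*(z + 3)*(z + 2)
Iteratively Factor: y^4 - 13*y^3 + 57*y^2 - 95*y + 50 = (y - 5)*(y^3 - 8*y^2 + 17*y - 10) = (y - 5)*(y - 2)*(y^2 - 6*y + 5) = (y - 5)*(y - 2)*(y - 1)*(y - 5)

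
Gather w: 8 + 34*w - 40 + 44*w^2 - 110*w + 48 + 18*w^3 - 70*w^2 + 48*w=18*w^3 - 26*w^2 - 28*w + 16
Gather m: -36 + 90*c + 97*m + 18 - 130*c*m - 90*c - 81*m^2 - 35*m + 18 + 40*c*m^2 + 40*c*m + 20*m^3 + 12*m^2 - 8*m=20*m^3 + m^2*(40*c - 69) + m*(54 - 90*c)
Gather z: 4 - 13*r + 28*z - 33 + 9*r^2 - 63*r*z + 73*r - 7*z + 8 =9*r^2 + 60*r + z*(21 - 63*r) - 21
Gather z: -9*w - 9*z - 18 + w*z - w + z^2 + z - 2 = -10*w + z^2 + z*(w - 8) - 20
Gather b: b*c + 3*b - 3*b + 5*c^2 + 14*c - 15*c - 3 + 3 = b*c + 5*c^2 - c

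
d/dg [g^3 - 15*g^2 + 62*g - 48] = 3*g^2 - 30*g + 62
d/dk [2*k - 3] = 2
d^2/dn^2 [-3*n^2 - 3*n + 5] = -6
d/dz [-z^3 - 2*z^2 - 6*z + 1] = -3*z^2 - 4*z - 6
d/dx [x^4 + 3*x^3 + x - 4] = 4*x^3 + 9*x^2 + 1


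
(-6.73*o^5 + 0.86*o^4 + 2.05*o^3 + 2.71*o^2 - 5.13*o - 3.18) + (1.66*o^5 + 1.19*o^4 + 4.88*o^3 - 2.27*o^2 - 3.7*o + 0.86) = -5.07*o^5 + 2.05*o^4 + 6.93*o^3 + 0.44*o^2 - 8.83*o - 2.32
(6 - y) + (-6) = -y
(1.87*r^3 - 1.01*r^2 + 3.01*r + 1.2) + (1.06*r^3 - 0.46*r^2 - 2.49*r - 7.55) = 2.93*r^3 - 1.47*r^2 + 0.52*r - 6.35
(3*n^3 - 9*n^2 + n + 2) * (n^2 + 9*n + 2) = 3*n^5 + 18*n^4 - 74*n^3 - 7*n^2 + 20*n + 4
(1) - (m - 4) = 5 - m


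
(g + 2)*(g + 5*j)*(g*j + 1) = g^3*j + 5*g^2*j^2 + 2*g^2*j + g^2 + 10*g*j^2 + 5*g*j + 2*g + 10*j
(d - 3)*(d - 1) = d^2 - 4*d + 3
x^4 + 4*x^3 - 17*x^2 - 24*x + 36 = (x - 3)*(x - 1)*(x + 2)*(x + 6)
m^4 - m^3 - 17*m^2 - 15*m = m*(m - 5)*(m + 1)*(m + 3)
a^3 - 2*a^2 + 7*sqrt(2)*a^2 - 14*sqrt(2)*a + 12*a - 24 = (a - 2)*(a + sqrt(2))*(a + 6*sqrt(2))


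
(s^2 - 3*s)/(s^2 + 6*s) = (s - 3)/(s + 6)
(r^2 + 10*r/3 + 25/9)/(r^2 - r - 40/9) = (3*r + 5)/(3*r - 8)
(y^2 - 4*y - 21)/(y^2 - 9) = (y - 7)/(y - 3)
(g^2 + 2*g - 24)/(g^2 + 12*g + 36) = (g - 4)/(g + 6)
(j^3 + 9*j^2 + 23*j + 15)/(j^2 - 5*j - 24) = (j^2 + 6*j + 5)/(j - 8)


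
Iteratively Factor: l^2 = (l)*(l)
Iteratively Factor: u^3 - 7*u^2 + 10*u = (u - 2)*(u^2 - 5*u) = u*(u - 2)*(u - 5)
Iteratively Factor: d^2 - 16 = (d - 4)*(d + 4)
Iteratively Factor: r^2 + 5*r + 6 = (r + 3)*(r + 2)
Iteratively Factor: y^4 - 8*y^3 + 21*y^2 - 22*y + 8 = (y - 2)*(y^3 - 6*y^2 + 9*y - 4) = (y - 2)*(y - 1)*(y^2 - 5*y + 4) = (y - 2)*(y - 1)^2*(y - 4)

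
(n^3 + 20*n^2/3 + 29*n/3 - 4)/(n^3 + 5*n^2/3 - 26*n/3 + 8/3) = (n + 3)/(n - 2)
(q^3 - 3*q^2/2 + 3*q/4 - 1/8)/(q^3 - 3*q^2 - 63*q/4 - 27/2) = (-8*q^3 + 12*q^2 - 6*q + 1)/(2*(-4*q^3 + 12*q^2 + 63*q + 54))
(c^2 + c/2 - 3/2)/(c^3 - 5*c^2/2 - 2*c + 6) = (c - 1)/(c^2 - 4*c + 4)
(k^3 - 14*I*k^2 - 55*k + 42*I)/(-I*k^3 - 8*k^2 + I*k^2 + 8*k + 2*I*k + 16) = (I*k^3 + 14*k^2 - 55*I*k - 42)/(k^3 + k^2*(-1 - 8*I) + k*(-2 + 8*I) + 16*I)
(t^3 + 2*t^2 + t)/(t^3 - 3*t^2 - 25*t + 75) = t*(t^2 + 2*t + 1)/(t^3 - 3*t^2 - 25*t + 75)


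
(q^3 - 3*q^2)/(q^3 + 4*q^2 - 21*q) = q/(q + 7)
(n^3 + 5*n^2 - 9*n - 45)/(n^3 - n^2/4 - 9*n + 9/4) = 4*(n + 5)/(4*n - 1)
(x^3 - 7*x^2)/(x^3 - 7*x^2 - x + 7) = x^2/(x^2 - 1)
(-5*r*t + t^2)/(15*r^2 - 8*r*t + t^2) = -t/(3*r - t)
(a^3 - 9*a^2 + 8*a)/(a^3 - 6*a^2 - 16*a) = (a - 1)/(a + 2)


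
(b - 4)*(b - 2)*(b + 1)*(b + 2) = b^4 - 3*b^3 - 8*b^2 + 12*b + 16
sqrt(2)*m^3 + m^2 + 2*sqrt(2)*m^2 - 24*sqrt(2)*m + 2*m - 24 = (m - 4)*(m + 6)*(sqrt(2)*m + 1)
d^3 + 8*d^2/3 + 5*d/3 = d*(d + 1)*(d + 5/3)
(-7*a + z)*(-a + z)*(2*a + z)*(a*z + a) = 14*a^4*z + 14*a^4 - 9*a^3*z^2 - 9*a^3*z - 6*a^2*z^3 - 6*a^2*z^2 + a*z^4 + a*z^3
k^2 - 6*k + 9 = (k - 3)^2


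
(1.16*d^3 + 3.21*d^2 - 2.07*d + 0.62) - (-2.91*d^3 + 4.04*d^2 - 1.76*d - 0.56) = 4.07*d^3 - 0.83*d^2 - 0.31*d + 1.18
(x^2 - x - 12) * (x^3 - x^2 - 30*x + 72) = x^5 - 2*x^4 - 41*x^3 + 114*x^2 + 288*x - 864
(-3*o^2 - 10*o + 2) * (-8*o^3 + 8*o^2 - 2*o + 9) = 24*o^5 + 56*o^4 - 90*o^3 + 9*o^2 - 94*o + 18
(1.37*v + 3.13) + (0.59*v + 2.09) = 1.96*v + 5.22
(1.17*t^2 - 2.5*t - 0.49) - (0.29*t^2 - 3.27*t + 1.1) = 0.88*t^2 + 0.77*t - 1.59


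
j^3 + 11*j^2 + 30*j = j*(j + 5)*(j + 6)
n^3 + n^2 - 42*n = n*(n - 6)*(n + 7)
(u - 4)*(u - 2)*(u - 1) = u^3 - 7*u^2 + 14*u - 8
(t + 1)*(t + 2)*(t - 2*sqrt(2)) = t^3 - 2*sqrt(2)*t^2 + 3*t^2 - 6*sqrt(2)*t + 2*t - 4*sqrt(2)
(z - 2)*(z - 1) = z^2 - 3*z + 2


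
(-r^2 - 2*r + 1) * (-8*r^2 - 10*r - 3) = 8*r^4 + 26*r^3 + 15*r^2 - 4*r - 3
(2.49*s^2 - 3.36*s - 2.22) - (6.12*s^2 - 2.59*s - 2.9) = -3.63*s^2 - 0.77*s + 0.68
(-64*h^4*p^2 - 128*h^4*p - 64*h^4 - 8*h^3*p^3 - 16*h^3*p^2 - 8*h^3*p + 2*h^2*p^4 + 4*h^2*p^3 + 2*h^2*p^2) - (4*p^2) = -64*h^4*p^2 - 128*h^4*p - 64*h^4 - 8*h^3*p^3 - 16*h^3*p^2 - 8*h^3*p + 2*h^2*p^4 + 4*h^2*p^3 + 2*h^2*p^2 - 4*p^2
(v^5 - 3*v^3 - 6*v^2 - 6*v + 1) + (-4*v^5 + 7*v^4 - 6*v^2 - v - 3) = -3*v^5 + 7*v^4 - 3*v^3 - 12*v^2 - 7*v - 2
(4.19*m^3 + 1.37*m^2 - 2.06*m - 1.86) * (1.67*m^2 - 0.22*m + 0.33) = 6.9973*m^5 + 1.3661*m^4 - 2.3589*m^3 - 2.2009*m^2 - 0.2706*m - 0.6138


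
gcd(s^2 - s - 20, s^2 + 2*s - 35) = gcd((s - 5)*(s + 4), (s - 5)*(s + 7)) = s - 5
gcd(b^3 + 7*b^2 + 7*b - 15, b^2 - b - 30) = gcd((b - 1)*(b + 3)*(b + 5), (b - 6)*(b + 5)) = b + 5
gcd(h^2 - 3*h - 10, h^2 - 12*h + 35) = h - 5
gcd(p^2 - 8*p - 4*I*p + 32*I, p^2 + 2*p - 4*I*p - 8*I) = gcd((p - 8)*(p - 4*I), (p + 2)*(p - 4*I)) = p - 4*I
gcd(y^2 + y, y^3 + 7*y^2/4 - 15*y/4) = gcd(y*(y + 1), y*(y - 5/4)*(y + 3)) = y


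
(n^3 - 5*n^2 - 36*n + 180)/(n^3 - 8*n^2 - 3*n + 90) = (n + 6)/(n + 3)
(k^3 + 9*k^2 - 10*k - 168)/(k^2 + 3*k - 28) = k + 6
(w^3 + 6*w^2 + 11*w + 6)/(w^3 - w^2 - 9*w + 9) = (w^2 + 3*w + 2)/(w^2 - 4*w + 3)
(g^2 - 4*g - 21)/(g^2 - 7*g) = (g + 3)/g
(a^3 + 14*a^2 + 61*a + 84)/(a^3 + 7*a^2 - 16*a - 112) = (a + 3)/(a - 4)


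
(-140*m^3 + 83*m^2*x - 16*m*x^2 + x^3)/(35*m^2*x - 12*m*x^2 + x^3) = (-4*m + x)/x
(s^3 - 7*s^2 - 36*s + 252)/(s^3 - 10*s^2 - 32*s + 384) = (s^2 - 13*s + 42)/(s^2 - 16*s + 64)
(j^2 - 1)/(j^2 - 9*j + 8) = (j + 1)/(j - 8)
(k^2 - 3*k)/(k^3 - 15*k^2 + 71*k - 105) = k/(k^2 - 12*k + 35)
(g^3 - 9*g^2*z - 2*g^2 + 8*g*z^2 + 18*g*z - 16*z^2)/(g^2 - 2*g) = g - 9*z + 8*z^2/g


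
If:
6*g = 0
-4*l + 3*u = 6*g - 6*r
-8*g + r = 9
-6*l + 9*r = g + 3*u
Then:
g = 0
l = 27/2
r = 9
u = 0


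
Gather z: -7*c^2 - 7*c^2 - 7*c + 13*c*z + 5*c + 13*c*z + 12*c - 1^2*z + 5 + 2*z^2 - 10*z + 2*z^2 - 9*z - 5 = -14*c^2 + 10*c + 4*z^2 + z*(26*c - 20)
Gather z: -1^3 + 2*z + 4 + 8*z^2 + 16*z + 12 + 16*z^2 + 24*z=24*z^2 + 42*z + 15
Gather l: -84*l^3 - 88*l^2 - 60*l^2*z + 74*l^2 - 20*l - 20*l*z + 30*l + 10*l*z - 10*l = -84*l^3 + l^2*(-60*z - 14) - 10*l*z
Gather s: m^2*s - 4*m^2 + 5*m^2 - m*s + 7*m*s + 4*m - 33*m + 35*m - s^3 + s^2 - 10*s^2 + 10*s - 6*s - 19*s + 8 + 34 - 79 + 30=m^2 + 6*m - s^3 - 9*s^2 + s*(m^2 + 6*m - 15) - 7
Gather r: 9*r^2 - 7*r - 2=9*r^2 - 7*r - 2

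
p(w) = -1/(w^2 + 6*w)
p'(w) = -(-2*w - 6)/(w^2 + 6*w)^2 = 2*(w + 3)/(w^2*(w + 6)^2)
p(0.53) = -0.29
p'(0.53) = 0.59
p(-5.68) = 0.55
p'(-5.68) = -1.62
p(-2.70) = 0.11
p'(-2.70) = 0.01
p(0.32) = -0.49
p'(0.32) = 1.62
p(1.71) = -0.08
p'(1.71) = 0.05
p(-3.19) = 0.11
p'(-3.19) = -0.00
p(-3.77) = 0.12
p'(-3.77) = -0.02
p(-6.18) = -0.90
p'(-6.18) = -5.14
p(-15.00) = -0.00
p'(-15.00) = 0.00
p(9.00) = -0.00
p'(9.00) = 0.00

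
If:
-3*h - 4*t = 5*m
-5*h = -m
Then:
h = -t/7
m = -5*t/7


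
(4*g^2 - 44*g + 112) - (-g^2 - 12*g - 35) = 5*g^2 - 32*g + 147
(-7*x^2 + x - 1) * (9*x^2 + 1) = -63*x^4 + 9*x^3 - 16*x^2 + x - 1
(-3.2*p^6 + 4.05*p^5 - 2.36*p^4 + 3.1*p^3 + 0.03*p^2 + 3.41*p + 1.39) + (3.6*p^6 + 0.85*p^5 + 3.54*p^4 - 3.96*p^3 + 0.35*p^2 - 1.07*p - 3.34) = 0.4*p^6 + 4.9*p^5 + 1.18*p^4 - 0.86*p^3 + 0.38*p^2 + 2.34*p - 1.95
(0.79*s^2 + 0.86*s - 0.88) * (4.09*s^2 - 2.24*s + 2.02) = 3.2311*s^4 + 1.7478*s^3 - 3.9298*s^2 + 3.7084*s - 1.7776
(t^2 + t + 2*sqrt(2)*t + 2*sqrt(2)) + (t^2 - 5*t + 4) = 2*t^2 - 4*t + 2*sqrt(2)*t + 2*sqrt(2) + 4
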